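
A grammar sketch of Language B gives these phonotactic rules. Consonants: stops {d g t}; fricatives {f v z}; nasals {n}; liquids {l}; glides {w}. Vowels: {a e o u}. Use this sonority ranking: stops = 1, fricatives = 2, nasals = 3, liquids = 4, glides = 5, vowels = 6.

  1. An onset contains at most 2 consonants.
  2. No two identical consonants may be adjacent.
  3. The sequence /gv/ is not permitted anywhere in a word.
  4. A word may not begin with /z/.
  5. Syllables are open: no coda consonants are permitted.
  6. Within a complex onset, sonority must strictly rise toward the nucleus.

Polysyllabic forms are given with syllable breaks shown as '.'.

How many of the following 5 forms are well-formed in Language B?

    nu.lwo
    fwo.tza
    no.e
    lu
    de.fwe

nu.lwo — σ1 onset /n/, coda /∅/ ok; σ2 onset /lw/ (4→5 rises), coda /∅/ ok → well-formed
fwo.tza — σ1 onset /fw/ (2→5 rises), coda /∅/ ok; σ2 onset /tz/ (1→2 rises), coda /∅/ ok → well-formed
no.e — σ1 onset /n/, coda /∅/ ok; σ2 onset /∅/, coda /∅/ ok → well-formed
lu — σ1 onset /l/, coda /∅/ ok → well-formed
de.fwe — σ1 onset /d/, coda /∅/ ok; σ2 onset /fw/ (2→5 rises), coda /∅/ ok → well-formed
Well-formed: nu.lwo, fwo.tza, no.e, lu, de.fwe → 5.

5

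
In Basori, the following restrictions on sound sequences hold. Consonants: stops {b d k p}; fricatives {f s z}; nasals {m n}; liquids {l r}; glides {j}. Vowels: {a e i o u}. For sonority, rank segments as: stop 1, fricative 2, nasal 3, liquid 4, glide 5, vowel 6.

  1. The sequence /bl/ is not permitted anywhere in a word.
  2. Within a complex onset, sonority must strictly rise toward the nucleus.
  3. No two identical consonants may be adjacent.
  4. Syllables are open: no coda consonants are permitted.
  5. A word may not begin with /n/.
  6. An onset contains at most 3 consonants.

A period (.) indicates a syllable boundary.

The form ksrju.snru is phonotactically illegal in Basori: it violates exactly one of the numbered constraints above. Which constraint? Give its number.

ksrju.snru: syllable 1 onset /ksrj/ has 4 consonants (> 3).
This is a violation of constraint 6: "An onset contains at most 3 consonants."
The remaining constraints (1, 2, 3, 4, 5) are satisfied.

6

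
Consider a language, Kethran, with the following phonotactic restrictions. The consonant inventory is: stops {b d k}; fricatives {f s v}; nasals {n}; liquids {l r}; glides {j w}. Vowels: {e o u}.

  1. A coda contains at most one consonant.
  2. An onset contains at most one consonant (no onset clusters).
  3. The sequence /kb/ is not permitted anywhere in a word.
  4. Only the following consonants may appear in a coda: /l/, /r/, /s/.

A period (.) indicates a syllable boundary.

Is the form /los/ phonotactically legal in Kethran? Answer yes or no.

/los/ — σ1 onset /l/, coda /s/ ok → phonotactically legal

yes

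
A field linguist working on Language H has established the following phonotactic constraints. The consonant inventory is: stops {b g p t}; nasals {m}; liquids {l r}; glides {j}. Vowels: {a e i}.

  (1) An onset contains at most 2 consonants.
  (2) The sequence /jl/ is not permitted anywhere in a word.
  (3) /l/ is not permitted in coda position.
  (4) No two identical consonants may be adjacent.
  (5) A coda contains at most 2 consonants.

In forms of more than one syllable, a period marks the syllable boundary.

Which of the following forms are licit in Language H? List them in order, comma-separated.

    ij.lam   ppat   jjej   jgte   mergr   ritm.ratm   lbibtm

ij.lam — violates constraint 2: contains banned sequence /jl/ → illicit
ppat — violates constraint 4: adjacent identical consonants /pp/ → illicit
jjej — violates constraint 4: adjacent identical consonants /jj/ → illicit
jgte — violates constraint 1: syllable 1 onset /jgt/ has 3 consonants (> 2) → illicit
mergr — violates constraint 5: syllable 1 coda /rgr/ has 3 consonants (> 2) → illicit
ritm.ratm — σ1 onset /r/, coda /tm/ (2C) ok; σ2 onset /r/, coda /tm/ (2C) ok → licit
lbibtm — violates constraint 5: syllable 1 coda /btm/ has 3 consonants (> 2) → illicit

ritm.ratm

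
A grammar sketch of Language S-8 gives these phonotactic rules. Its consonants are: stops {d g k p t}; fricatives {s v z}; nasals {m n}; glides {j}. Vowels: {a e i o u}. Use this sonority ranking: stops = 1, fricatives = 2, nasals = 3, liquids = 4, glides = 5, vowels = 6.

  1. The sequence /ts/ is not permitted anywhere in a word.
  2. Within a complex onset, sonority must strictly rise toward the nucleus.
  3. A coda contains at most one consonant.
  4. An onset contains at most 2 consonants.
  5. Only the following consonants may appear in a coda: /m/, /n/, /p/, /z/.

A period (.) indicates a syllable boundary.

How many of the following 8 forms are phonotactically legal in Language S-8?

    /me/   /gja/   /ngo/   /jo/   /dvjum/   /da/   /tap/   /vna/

6

/me/ — σ1 onset /m/, coda /∅/ ok → phonotactically legal
/gja/ — σ1 onset /gj/ (1→5 rises), coda /∅/ ok → phonotactically legal
/ngo/ — violates constraint 2: syllable 1 onset /ng/: /n/ (nasal, 3) → /g/ (stop, 1) does not rise → phonotactically illegal
/jo/ — σ1 onset /j/, coda /∅/ ok → phonotactically legal
/dvjum/ — violates constraint 4: syllable 1 onset /dvj/ has 3 consonants (> 2) → phonotactically illegal
/da/ — σ1 onset /d/, coda /∅/ ok → phonotactically legal
/tap/ — σ1 onset /t/, coda /p/ ok → phonotactically legal
/vna/ — σ1 onset /vn/ (2→3 rises), coda /∅/ ok → phonotactically legal
Phonotactically legal: /me/, /gja/, /jo/, /da/, /tap/, /vna/ → 6.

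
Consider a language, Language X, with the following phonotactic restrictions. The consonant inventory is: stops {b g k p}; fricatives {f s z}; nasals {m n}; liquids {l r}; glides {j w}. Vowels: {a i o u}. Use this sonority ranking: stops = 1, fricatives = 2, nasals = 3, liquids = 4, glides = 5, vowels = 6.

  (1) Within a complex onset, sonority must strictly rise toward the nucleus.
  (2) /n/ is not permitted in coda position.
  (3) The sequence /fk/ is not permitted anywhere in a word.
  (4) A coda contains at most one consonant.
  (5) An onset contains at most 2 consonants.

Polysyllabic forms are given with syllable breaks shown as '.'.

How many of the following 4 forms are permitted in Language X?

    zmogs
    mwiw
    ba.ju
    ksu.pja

3

zmogs — violates constraint 4: syllable 1 coda /gs/ has 2 consonants (> 1) → not permitted
mwiw — σ1 onset /mw/ (3→5 rises), coda /w/ ok → permitted
ba.ju — σ1 onset /b/, coda /∅/ ok; σ2 onset /j/, coda /∅/ ok → permitted
ksu.pja — σ1 onset /ks/ (1→2 rises), coda /∅/ ok; σ2 onset /pj/ (1→5 rises), coda /∅/ ok → permitted
Permitted: mwiw, ba.ju, ksu.pja → 3.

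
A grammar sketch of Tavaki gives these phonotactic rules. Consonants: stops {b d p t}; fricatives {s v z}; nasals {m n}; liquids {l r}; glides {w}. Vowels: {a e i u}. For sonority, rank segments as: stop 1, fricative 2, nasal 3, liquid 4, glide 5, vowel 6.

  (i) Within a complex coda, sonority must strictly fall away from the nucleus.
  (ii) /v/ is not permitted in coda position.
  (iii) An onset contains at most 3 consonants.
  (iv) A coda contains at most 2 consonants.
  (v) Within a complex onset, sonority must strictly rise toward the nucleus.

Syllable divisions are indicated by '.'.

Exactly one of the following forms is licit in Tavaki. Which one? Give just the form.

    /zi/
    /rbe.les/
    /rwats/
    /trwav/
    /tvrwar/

/zi/

/zi/ — σ1 onset /z/, coda /∅/ ok → licit
/rbe.les/ — violates constraint (v): syllable 1 onset /rb/: /r/ (liquid, 4) → /b/ (stop, 1) does not rise → illicit
/rwats/ — violates constraint (i): syllable 1 coda /ts/: /t/ (stop, 1) → /s/ (fricative, 2) does not fall → illicit
/trwav/ — violates constraint (ii): syllable 1 coda contains /v/ → illicit
/tvrwar/ — violates constraint (iii): syllable 1 onset /tvrw/ has 4 consonants (> 3) → illicit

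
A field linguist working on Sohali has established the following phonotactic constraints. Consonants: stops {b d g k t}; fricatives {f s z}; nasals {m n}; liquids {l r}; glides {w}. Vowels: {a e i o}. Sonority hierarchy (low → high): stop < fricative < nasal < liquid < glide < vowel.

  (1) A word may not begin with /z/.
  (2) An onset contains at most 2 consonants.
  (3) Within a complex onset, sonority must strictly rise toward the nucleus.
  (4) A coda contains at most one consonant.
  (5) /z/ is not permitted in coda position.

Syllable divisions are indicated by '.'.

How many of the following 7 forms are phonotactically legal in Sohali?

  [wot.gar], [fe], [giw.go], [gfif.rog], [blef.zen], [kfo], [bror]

7

[wot.gar] — σ1 onset /w/, coda /t/ ok; σ2 onset /g/, coda /r/ ok → phonotactically legal
[fe] — σ1 onset /f/, coda /∅/ ok → phonotactically legal
[giw.go] — σ1 onset /g/, coda /w/ ok; σ2 onset /g/, coda /∅/ ok → phonotactically legal
[gfif.rog] — σ1 onset /gf/ (1→2 rises), coda /f/ ok; σ2 onset /r/, coda /g/ ok → phonotactically legal
[blef.zen] — σ1 onset /bl/ (1→4 rises), coda /f/ ok; σ2 onset /z/, coda /n/ ok → phonotactically legal
[kfo] — σ1 onset /kf/ (1→2 rises), coda /∅/ ok → phonotactically legal
[bror] — σ1 onset /br/ (1→4 rises), coda /r/ ok → phonotactically legal
Phonotactically legal: [wot.gar], [fe], [giw.go], [gfif.rog], [blef.zen], [kfo], [bror] → 7.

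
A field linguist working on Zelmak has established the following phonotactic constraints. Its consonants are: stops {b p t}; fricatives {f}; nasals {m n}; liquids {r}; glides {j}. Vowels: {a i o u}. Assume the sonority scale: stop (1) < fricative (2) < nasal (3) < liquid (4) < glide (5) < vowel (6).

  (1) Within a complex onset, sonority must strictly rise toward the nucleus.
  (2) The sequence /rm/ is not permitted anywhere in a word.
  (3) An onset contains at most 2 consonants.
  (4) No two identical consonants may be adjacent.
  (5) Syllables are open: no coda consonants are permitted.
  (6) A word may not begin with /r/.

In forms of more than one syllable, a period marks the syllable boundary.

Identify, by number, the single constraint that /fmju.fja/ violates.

3

/fmju.fja/: syllable 1 onset /fmj/ has 3 consonants (> 2).
This is a violation of constraint 3: "An onset contains at most 2 consonants."
The remaining constraints (1, 2, 4, 5, 6) are satisfied.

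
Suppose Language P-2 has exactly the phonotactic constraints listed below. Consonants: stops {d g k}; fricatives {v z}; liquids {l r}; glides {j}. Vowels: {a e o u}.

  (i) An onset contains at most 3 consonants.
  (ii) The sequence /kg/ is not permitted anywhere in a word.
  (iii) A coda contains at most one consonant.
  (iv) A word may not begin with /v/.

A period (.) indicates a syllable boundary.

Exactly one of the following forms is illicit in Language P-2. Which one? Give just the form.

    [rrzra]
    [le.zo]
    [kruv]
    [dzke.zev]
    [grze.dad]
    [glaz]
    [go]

[rrzra]

[rrzra] — violates constraint (i): syllable 1 onset /rrzr/ has 4 consonants (> 3) → illicit
[le.zo] — σ1 onset /l/, coda /∅/ ok; σ2 onset /z/, coda /∅/ ok → licit
[kruv] — σ1 onset /kr/ (2C), coda /v/ ok → licit
[dzke.zev] — σ1 onset /dzk/ (3C), coda /∅/ ok; σ2 onset /z/, coda /v/ ok → licit
[grze.dad] — σ1 onset /grz/ (3C), coda /∅/ ok; σ2 onset /d/, coda /d/ ok → licit
[glaz] — σ1 onset /gl/ (2C), coda /z/ ok → licit
[go] — σ1 onset /g/, coda /∅/ ok → licit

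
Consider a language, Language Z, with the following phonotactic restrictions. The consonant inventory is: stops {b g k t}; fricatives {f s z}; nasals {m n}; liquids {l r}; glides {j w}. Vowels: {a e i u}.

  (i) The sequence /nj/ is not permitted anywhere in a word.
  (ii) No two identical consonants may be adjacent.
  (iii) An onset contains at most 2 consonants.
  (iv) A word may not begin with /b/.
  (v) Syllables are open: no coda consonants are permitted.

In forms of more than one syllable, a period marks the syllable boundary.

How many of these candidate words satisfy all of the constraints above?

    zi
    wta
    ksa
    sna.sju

zi — σ1 onset /z/, coda /∅/ ok → permitted
wta — σ1 onset /wt/ (2C), coda /∅/ ok → permitted
ksa — σ1 onset /ks/ (2C), coda /∅/ ok → permitted
sna.sju — σ1 onset /sn/ (2C), coda /∅/ ok; σ2 onset /sj/ (2C), coda /∅/ ok → permitted
Permitted: zi, wta, ksa, sna.sju → 4.

4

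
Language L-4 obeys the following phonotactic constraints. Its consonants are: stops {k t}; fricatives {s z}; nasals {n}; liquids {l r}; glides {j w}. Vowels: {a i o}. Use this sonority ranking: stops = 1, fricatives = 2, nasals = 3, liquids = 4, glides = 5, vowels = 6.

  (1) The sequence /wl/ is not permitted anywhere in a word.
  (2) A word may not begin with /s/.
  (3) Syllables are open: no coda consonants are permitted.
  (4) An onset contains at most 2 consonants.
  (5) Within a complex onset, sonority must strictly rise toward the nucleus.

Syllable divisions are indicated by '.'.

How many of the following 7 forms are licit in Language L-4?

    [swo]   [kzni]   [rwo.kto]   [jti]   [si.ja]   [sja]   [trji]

0

[swo] — violates constraint 2: word begins with /s/ → illicit
[kzni] — violates constraint 4: syllable 1 onset /kzn/ has 3 consonants (> 2) → illicit
[rwo.kto] — violates constraint 5: syllable 2 onset /kt/: /k/ (stop, 1) → /t/ (stop, 1) does not rise → illicit
[jti] — violates constraint 5: syllable 1 onset /jt/: /j/ (glide, 5) → /t/ (stop, 1) does not rise → illicit
[si.ja] — violates constraint 2: word begins with /s/ → illicit
[sja] — violates constraint 2: word begins with /s/ → illicit
[trji] — violates constraint 4: syllable 1 onset /trj/ has 3 consonants (> 2) → illicit
No form is licit → 0.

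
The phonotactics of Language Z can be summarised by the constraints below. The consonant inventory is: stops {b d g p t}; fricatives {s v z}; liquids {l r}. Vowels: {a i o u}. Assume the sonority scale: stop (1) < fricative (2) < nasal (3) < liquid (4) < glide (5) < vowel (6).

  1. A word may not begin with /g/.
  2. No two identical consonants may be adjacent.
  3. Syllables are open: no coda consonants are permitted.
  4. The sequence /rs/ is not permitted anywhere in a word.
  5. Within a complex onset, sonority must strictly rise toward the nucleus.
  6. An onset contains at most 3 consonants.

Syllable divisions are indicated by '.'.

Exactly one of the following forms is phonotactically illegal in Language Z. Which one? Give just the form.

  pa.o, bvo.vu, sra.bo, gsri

pa.o — σ1 onset /p/, coda /∅/ ok; σ2 onset /∅/, coda /∅/ ok → phonotactically legal
bvo.vu — σ1 onset /bv/ (1→2 rises), coda /∅/ ok; σ2 onset /v/, coda /∅/ ok → phonotactically legal
sra.bo — σ1 onset /sr/ (2→4 rises), coda /∅/ ok; σ2 onset /b/, coda /∅/ ok → phonotactically legal
gsri — violates constraint 1: word begins with /g/ → phonotactically illegal

gsri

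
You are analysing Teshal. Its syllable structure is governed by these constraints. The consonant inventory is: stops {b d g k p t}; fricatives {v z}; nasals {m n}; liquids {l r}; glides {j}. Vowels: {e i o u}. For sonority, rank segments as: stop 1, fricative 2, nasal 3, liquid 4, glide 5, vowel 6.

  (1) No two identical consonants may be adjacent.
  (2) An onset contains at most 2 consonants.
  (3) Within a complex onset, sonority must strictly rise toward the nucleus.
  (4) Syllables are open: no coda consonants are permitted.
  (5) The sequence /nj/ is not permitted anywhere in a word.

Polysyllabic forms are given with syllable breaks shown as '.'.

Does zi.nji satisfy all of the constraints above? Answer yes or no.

zi.nji — violates constraint 5: contains banned sequence /nj/ → phonotactically illegal

no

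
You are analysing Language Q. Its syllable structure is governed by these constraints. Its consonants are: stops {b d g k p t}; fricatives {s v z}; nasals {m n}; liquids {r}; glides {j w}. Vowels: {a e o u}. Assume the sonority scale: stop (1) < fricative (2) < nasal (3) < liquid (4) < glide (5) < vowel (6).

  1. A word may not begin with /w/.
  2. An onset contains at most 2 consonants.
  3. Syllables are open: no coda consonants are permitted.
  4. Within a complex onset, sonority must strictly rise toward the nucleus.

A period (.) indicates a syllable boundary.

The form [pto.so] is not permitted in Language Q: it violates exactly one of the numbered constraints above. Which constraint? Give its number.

4

[pto.so]: syllable 1 onset /pt/: /p/ (stop, 1) → /t/ (stop, 1) does not rise.
This is a violation of constraint 4: "Within a complex onset, sonority must strictly rise toward the nucleus."
The remaining constraints (1, 2, 3) are satisfied.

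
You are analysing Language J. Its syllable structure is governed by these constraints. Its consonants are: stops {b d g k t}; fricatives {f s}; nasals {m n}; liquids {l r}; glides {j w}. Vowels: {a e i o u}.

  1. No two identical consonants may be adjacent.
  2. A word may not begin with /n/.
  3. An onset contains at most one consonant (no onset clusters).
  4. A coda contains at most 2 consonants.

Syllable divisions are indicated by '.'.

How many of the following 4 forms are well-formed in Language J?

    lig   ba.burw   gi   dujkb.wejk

3

lig — σ1 onset /l/, coda /g/ ok → well-formed
ba.burw — σ1 onset /b/, coda /∅/ ok; σ2 onset /b/, coda /rw/ (2C) ok → well-formed
gi — σ1 onset /g/, coda /∅/ ok → well-formed
dujkb.wejk — violates constraint 4: syllable 1 coda /jkb/ has 3 consonants (> 2) → ill-formed
Well-formed: lig, ba.burw, gi → 3.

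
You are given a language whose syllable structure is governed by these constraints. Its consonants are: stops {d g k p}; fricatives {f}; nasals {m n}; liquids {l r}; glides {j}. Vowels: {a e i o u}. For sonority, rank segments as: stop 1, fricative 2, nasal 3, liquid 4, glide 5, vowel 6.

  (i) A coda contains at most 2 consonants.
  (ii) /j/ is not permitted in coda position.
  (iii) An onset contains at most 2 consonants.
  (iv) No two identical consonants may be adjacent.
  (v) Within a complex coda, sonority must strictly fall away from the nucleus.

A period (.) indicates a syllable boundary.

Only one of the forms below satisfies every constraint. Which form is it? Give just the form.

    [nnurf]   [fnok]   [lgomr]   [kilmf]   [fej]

[fnok]

[nnurf] — violates constraint (iv): adjacent identical consonants /nn/ → phonotactically illegal
[fnok] — σ1 onset /fn/ (2C), coda /k/ ok → phonotactically legal
[lgomr] — violates constraint (v): syllable 1 coda /mr/: /m/ (nasal, 3) → /r/ (liquid, 4) does not fall → phonotactically illegal
[kilmf] — violates constraint (i): syllable 1 coda /lmf/ has 3 consonants (> 2) → phonotactically illegal
[fej] — violates constraint (ii): syllable 1 coda contains /j/ → phonotactically illegal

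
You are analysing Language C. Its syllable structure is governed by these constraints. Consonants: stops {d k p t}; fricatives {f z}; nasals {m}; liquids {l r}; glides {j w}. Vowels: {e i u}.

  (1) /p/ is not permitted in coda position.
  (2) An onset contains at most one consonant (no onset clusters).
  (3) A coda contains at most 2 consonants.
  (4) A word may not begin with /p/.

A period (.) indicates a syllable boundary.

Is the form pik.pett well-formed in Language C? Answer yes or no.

pik.pett — violates constraint 4: word begins with /p/ → ill-formed

no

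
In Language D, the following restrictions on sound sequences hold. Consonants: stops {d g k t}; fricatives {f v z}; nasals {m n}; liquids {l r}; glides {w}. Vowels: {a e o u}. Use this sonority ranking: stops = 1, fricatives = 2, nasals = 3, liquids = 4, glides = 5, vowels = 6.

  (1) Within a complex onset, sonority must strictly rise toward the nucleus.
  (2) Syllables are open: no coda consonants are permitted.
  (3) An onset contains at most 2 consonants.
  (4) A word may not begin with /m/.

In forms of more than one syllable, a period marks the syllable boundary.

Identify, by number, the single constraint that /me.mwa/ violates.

4

/me.mwa/: word begins with /m/.
This is a violation of constraint 4: "A word may not begin with /m/."
The remaining constraints (1, 2, 3) are satisfied.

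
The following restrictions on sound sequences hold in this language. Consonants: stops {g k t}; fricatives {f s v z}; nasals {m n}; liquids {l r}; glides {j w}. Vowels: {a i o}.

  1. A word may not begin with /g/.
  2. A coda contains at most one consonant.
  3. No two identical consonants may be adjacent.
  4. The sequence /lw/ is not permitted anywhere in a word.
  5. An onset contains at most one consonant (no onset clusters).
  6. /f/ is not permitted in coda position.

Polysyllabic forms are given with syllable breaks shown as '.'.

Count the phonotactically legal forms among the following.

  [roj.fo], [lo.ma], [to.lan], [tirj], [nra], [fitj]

[roj.fo] — σ1 onset /r/, coda /j/ ok; σ2 onset /f/, coda /∅/ ok → phonotactically legal
[lo.ma] — σ1 onset /l/, coda /∅/ ok; σ2 onset /m/, coda /∅/ ok → phonotactically legal
[to.lan] — σ1 onset /t/, coda /∅/ ok; σ2 onset /l/, coda /n/ ok → phonotactically legal
[tirj] — violates constraint 2: syllable 1 coda /rj/ has 2 consonants (> 1) → phonotactically illegal
[nra] — violates constraint 5: syllable 1 onset /nr/ has 2 consonants (> 1) → phonotactically illegal
[fitj] — violates constraint 2: syllable 1 coda /tj/ has 2 consonants (> 1) → phonotactically illegal
Phonotactically legal: [roj.fo], [lo.ma], [to.lan] → 3.

3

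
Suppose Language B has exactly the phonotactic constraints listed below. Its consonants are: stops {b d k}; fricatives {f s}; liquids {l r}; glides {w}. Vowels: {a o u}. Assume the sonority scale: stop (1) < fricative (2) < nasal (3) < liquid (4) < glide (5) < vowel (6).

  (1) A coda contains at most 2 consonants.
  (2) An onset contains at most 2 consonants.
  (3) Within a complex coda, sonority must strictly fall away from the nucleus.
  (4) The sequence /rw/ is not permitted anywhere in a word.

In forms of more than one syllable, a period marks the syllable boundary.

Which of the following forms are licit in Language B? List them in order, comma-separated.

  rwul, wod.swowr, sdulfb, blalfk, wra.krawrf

wod.swowr

rwul — violates constraint 4: contains banned sequence /rw/ → illicit
wod.swowr — σ1 onset /w/, coda /d/ ok; σ2 onset /sw/ (2C), coda /wr/ (5→4 falls) ok → licit
sdulfb — violates constraint 1: syllable 1 coda /lfb/ has 3 consonants (> 2) → illicit
blalfk — violates constraint 1: syllable 1 coda /lfk/ has 3 consonants (> 2) → illicit
wra.krawrf — violates constraint 1: syllable 2 coda /wrf/ has 3 consonants (> 2) → illicit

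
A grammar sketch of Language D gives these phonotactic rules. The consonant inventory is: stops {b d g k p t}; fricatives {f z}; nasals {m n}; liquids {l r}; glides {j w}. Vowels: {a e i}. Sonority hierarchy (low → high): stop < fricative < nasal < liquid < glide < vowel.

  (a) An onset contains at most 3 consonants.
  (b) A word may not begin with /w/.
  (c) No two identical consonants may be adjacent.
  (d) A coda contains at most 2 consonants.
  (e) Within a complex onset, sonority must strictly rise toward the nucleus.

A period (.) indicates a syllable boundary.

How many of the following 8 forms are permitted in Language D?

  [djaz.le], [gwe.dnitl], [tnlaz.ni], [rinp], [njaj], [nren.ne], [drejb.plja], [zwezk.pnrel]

[djaz.le] — σ1 onset /dj/ (1→5 rises), coda /z/ ok; σ2 onset /l/, coda /∅/ ok → permitted
[gwe.dnitl] — σ1 onset /gw/ (1→5 rises), coda /∅/ ok; σ2 onset /dn/ (1→3 rises), coda /tl/ (2C) ok → permitted
[tnlaz.ni] — σ1 onset /tnl/ (1→3→4 rises), coda /z/ ok; σ2 onset /n/, coda /∅/ ok → permitted
[rinp] — σ1 onset /r/, coda /np/ (2C) ok → permitted
[njaj] — σ1 onset /nj/ (3→5 rises), coda /j/ ok → permitted
[nren.ne] — violates constraint (c): adjacent identical consonants /nn/ → not permitted
[drejb.plja] — σ1 onset /dr/ (1→4 rises), coda /jb/ (2C) ok; σ2 onset /plj/ (1→4→5 rises), coda /∅/ ok → permitted
[zwezk.pnrel] — σ1 onset /zw/ (2→5 rises), coda /zk/ (2C) ok; σ2 onset /pnr/ (1→3→4 rises), coda /l/ ok → permitted
Permitted: [djaz.le], [gwe.dnitl], [tnlaz.ni], [rinp], [njaj], [drejb.plja], [zwezk.pnrel] → 7.

7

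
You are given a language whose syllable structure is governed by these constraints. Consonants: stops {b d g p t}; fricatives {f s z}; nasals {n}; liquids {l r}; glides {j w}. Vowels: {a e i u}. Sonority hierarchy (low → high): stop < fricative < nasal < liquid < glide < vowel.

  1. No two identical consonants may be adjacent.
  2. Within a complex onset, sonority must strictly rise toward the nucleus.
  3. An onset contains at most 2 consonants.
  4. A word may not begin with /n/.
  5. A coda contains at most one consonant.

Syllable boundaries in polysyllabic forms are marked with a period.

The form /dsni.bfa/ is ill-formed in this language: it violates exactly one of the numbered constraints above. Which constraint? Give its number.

/dsni.bfa/: syllable 1 onset /dsn/ has 3 consonants (> 2).
This is a violation of constraint 3: "An onset contains at most 2 consonants."
The remaining constraints (1, 2, 4, 5) are satisfied.

3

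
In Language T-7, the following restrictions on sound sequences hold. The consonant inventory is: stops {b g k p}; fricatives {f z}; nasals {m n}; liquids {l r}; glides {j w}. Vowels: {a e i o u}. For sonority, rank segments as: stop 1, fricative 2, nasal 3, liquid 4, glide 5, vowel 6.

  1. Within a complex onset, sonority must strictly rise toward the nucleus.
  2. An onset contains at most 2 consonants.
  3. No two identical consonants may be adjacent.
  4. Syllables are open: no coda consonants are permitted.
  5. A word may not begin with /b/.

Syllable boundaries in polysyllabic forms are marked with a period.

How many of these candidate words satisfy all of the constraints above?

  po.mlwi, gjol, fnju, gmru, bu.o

0

po.mlwi — violates constraint 2: syllable 2 onset /mlw/ has 3 consonants (> 2) → not permitted
gjol — violates constraint 4: syllable 1 coda /l/ has 1 consonant (> 0) → not permitted
fnju — violates constraint 2: syllable 1 onset /fnj/ has 3 consonants (> 2) → not permitted
gmru — violates constraint 2: syllable 1 onset /gmr/ has 3 consonants (> 2) → not permitted
bu.o — violates constraint 5: word begins with /b/ → not permitted
No form is permitted → 0.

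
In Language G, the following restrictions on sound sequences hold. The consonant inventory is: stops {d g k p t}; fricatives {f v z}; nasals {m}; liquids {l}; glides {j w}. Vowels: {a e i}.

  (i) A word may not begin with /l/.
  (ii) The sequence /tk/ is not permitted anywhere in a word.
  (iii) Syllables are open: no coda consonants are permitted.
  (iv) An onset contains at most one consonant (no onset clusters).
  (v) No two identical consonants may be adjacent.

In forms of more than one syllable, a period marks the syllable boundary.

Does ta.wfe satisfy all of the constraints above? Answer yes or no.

ta.wfe — violates constraint (iv): syllable 2 onset /wf/ has 2 consonants (> 1) → phonotactically illegal

no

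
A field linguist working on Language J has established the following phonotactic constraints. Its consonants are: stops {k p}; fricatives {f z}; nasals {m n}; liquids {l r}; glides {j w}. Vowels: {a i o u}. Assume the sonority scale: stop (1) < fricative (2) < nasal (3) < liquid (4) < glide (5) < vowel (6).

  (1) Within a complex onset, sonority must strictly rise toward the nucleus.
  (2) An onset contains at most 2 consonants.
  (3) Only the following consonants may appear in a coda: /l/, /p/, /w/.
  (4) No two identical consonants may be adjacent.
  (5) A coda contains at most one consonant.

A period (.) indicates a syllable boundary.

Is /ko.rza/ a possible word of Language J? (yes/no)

no

/ko.rza/ — violates constraint 1: syllable 2 onset /rz/: /r/ (liquid, 4) → /z/ (fricative, 2) does not rise → not permitted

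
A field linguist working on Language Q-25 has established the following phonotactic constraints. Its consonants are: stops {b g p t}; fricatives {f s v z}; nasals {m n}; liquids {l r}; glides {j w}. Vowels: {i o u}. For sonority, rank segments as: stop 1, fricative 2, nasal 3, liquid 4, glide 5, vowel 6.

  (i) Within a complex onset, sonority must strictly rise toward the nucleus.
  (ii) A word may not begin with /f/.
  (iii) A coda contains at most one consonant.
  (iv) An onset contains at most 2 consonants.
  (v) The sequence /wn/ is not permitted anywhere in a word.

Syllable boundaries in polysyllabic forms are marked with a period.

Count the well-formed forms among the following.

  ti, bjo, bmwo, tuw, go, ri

5

ti — σ1 onset /t/, coda /∅/ ok → well-formed
bjo — σ1 onset /bj/ (1→5 rises), coda /∅/ ok → well-formed
bmwo — violates constraint (iv): syllable 1 onset /bmw/ has 3 consonants (> 2) → ill-formed
tuw — σ1 onset /t/, coda /w/ ok → well-formed
go — σ1 onset /g/, coda /∅/ ok → well-formed
ri — σ1 onset /r/, coda /∅/ ok → well-formed
Well-formed: ti, bjo, tuw, go, ri → 5.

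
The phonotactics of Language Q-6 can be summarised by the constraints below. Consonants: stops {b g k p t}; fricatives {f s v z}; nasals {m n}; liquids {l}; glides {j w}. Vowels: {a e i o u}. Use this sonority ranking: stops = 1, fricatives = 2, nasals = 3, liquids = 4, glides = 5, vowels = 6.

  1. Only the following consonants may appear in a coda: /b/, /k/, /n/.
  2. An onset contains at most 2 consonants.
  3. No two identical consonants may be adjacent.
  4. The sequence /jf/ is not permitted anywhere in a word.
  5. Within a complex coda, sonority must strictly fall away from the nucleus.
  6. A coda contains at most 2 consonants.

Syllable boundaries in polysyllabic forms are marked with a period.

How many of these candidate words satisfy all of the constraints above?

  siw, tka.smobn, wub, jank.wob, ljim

2

siw — violates constraint 1: syllable 1 coda contains /w/, which is not a licensed coda consonant → illicit
tka.smobn — violates constraint 5: syllable 2 coda /bn/: /b/ (stop, 1) → /n/ (nasal, 3) does not fall → illicit
wub — σ1 onset /w/, coda /b/ ok → licit
jank.wob — σ1 onset /j/, coda /nk/ (3→1 falls) ok; σ2 onset /w/, coda /b/ ok → licit
ljim — violates constraint 1: syllable 1 coda contains /m/, which is not a licensed coda consonant → illicit
Licit: wub, jank.wob → 2.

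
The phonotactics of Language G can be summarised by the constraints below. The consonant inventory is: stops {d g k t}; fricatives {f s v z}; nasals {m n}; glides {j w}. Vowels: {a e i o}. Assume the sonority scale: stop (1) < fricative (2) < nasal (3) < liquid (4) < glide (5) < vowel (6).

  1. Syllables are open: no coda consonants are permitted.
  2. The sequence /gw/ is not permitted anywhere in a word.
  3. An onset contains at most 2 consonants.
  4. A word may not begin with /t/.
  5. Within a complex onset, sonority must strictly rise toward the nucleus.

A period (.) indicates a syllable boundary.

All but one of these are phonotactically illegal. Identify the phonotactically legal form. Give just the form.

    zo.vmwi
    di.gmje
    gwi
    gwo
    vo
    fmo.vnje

vo

zo.vmwi — violates constraint 3: syllable 2 onset /vmw/ has 3 consonants (> 2) → phonotactically illegal
di.gmje — violates constraint 3: syllable 2 onset /gmj/ has 3 consonants (> 2) → phonotactically illegal
gwi — violates constraint 2: contains banned sequence /gw/ → phonotactically illegal
gwo — violates constraint 2: contains banned sequence /gw/ → phonotactically illegal
vo — σ1 onset /v/, coda /∅/ ok → phonotactically legal
fmo.vnje — violates constraint 3: syllable 2 onset /vnj/ has 3 consonants (> 2) → phonotactically illegal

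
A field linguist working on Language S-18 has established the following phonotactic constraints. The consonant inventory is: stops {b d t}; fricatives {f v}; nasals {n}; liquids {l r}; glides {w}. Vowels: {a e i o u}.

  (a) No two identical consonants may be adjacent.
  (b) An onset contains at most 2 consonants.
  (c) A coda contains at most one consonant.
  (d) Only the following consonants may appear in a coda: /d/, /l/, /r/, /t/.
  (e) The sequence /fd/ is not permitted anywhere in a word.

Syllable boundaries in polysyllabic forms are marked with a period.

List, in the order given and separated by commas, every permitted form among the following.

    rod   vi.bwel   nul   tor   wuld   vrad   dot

rod — σ1 onset /r/, coda /d/ ok → permitted
vi.bwel — σ1 onset /v/, coda /∅/ ok; σ2 onset /bw/ (2C), coda /l/ ok → permitted
nul — σ1 onset /n/, coda /l/ ok → permitted
tor — σ1 onset /t/, coda /r/ ok → permitted
wuld — violates constraint (c): syllable 1 coda /ld/ has 2 consonants (> 1) → not permitted
vrad — σ1 onset /vr/ (2C), coda /d/ ok → permitted
dot — σ1 onset /d/, coda /t/ ok → permitted

rod, vi.bwel, nul, tor, vrad, dot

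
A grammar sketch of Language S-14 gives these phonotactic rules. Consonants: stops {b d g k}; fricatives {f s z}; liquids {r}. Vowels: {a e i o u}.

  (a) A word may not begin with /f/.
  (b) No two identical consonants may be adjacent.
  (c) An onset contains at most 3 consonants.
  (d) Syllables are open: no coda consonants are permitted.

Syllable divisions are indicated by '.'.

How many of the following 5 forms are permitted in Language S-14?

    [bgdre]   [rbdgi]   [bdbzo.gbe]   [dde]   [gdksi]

0

[bgdre] — violates constraint (c): syllable 1 onset /bgdr/ has 4 consonants (> 3) → not permitted
[rbdgi] — violates constraint (c): syllable 1 onset /rbdg/ has 4 consonants (> 3) → not permitted
[bdbzo.gbe] — violates constraint (c): syllable 1 onset /bdbz/ has 4 consonants (> 3) → not permitted
[dde] — violates constraint (b): adjacent identical consonants /dd/ → not permitted
[gdksi] — violates constraint (c): syllable 1 onset /gdks/ has 4 consonants (> 3) → not permitted
No form is permitted → 0.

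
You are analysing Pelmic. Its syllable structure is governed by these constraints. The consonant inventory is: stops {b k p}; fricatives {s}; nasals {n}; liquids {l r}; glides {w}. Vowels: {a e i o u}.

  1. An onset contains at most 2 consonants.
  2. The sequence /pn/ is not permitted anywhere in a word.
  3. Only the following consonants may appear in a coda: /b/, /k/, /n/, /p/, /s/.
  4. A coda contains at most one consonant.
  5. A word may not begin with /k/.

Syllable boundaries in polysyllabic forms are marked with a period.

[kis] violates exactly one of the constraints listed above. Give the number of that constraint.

5

[kis]: word begins with /k/.
This is a violation of constraint 5: "A word may not begin with /k/."
The remaining constraints (1, 2, 3, 4) are satisfied.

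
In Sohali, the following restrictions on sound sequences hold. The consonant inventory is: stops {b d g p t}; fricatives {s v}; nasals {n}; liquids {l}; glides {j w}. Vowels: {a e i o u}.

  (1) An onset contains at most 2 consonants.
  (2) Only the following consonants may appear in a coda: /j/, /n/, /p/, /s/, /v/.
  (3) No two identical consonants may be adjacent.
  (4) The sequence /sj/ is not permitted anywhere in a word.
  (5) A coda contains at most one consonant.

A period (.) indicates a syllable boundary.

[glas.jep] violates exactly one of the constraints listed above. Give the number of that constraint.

4

[glas.jep]: contains banned sequence /sj/.
This is a violation of constraint 4: "The sequence /sj/ is not permitted anywhere in a word."
The remaining constraints (1, 2, 3, 5) are satisfied.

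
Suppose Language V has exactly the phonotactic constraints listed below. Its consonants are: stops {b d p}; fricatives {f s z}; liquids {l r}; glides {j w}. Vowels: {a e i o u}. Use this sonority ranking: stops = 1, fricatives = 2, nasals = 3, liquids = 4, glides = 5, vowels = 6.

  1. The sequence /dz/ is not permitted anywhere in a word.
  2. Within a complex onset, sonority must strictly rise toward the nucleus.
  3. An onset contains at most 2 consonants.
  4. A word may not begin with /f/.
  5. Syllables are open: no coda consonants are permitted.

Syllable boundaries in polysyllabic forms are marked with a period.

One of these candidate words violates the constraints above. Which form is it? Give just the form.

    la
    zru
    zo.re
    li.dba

li.dba

la — σ1 onset /l/, coda /∅/ ok → well-formed
zru — σ1 onset /zr/ (2→4 rises), coda /∅/ ok → well-formed
zo.re — σ1 onset /z/, coda /∅/ ok; σ2 onset /r/, coda /∅/ ok → well-formed
li.dba — violates constraint 2: syllable 2 onset /db/: /d/ (stop, 1) → /b/ (stop, 1) does not rise → ill-formed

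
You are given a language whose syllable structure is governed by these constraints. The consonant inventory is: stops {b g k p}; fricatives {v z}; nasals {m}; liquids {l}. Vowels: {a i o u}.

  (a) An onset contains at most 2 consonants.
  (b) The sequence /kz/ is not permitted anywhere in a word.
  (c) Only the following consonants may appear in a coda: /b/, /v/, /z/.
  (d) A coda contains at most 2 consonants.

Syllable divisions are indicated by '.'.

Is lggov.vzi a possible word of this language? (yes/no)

lggov.vzi — violates constraint (a): syllable 1 onset /lgg/ has 3 consonants (> 2) → phonotactically illegal

no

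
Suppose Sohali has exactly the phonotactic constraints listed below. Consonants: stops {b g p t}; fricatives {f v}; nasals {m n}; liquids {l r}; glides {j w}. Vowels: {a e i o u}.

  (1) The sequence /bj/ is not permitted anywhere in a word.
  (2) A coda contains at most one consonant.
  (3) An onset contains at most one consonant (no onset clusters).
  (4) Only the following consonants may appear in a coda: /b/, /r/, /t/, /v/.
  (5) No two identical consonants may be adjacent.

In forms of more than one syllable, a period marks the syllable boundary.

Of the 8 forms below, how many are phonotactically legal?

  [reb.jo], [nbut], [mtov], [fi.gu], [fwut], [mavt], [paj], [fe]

2

[reb.jo] — violates constraint 1: contains banned sequence /bj/ → phonotactically illegal
[nbut] — violates constraint 3: syllable 1 onset /nb/ has 2 consonants (> 1) → phonotactically illegal
[mtov] — violates constraint 3: syllable 1 onset /mt/ has 2 consonants (> 1) → phonotactically illegal
[fi.gu] — σ1 onset /f/, coda /∅/ ok; σ2 onset /g/, coda /∅/ ok → phonotactically legal
[fwut] — violates constraint 3: syllable 1 onset /fw/ has 2 consonants (> 1) → phonotactically illegal
[mavt] — violates constraint 2: syllable 1 coda /vt/ has 2 consonants (> 1) → phonotactically illegal
[paj] — violates constraint 4: syllable 1 coda contains /j/, which is not a licensed coda consonant → phonotactically illegal
[fe] — σ1 onset /f/, coda /∅/ ok → phonotactically legal
Phonotactically legal: [fi.gu], [fe] → 2.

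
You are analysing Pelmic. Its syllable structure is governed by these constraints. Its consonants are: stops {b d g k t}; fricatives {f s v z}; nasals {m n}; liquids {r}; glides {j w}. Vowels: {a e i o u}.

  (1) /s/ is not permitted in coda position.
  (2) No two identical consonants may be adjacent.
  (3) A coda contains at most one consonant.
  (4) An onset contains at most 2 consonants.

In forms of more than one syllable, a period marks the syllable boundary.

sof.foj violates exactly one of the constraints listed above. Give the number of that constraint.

2

sof.foj: adjacent identical consonants /ff/.
This is a violation of constraint 2: "No two identical consonants may be adjacent."
The remaining constraints (1, 3, 4) are satisfied.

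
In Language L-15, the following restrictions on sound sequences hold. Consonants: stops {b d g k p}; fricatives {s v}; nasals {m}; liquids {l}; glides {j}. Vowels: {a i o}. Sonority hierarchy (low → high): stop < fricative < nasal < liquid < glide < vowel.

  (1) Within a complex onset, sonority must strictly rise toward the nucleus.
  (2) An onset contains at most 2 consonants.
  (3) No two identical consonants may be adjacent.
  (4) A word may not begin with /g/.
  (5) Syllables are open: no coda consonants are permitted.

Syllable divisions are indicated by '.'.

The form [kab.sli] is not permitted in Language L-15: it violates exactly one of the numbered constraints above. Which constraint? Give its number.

[kab.sli]: syllable 1 coda /b/ has 1 consonant (> 0).
This is a violation of constraint 5: "Syllables are open: no coda consonants are permitted."
The remaining constraints (1, 2, 3, 4) are satisfied.

5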